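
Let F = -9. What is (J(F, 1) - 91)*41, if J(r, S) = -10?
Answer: -4141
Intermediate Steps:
(J(F, 1) - 91)*41 = (-10 - 91)*41 = -101*41 = -4141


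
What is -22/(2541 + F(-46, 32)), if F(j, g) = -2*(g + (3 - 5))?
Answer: -22/2481 ≈ -0.0088674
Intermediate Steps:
F(j, g) = 4 - 2*g (F(j, g) = -2*(g - 2) = -2*(-2 + g) = 4 - 2*g)
-22/(2541 + F(-46, 32)) = -22/(2541 + (4 - 2*32)) = -22/(2541 + (4 - 64)) = -22/(2541 - 60) = -22/2481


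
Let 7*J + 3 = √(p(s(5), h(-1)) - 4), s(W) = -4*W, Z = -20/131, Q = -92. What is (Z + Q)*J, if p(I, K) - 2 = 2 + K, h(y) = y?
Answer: 36216/917 - 12072*I/917 ≈ 39.494 - 13.165*I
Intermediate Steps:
Z = -20/131 (Z = -20*1/131 = -20/131 ≈ -0.15267)
p(I, K) = 4 + K (p(I, K) = 2 + (2 + K) = 4 + K)
J = -3/7 + I/7 (J = -3/7 + √((4 - 1) - 4)/7 = -3/7 + √(3 - 4)/7 = -3/7 + √(-1)/7 = -3/7 + I/7 ≈ -0.42857 + 0.14286*I)
(Z + Q)*J = (-20/131 - 92)*(-3/7 + I/7) = -12072*(-3/7 + I/7)/131 = 36216/917 - 12072*I/917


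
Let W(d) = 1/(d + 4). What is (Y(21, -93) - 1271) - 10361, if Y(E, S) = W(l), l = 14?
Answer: -209375/18 ≈ -11632.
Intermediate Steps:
W(d) = 1/(4 + d)
Y(E, S) = 1/18 (Y(E, S) = 1/(4 + 14) = 1/18)
(Y(21, -93) - 1271) - 10361 = (1/18 - 1271) - 10361 = -22877/18 - 10361 = -209375/18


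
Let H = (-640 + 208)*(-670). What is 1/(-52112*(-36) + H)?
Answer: 1/2165472 ≈ 4.6179e-7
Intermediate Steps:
H = 289440 (H = -432*(-670) = 289440)
1/(-52112*(-36) + H) = 1/(-52112*(-36) + 289440) = 1/(1876032 + 289440) = 1/2165472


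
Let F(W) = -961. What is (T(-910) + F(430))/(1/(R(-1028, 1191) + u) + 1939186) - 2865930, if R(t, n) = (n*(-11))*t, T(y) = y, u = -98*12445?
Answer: -68070345259808911448/23751572870549 ≈ -2.8659e+6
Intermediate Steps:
u = -1219610
R(t, n) = -11*n*t (R(t, n) = (-11*n)*t = -11*n*t)
(T(-910) + F(430))/(1/(R(-1028, 1191) + u) + 1939186) - 2865930 = (-910 - 961)/(1/(-11*1191*(-1028) - 1219610) + 1939186) - 2865930 = -1871/(1/(13467828 - 1219610) + 1939186) - 2865930 = -1871/(1/12248218 + 1939186) - 2865930 = -1871/23751572870549/12248218 - 2865930 = -1871*12248218/23751572870549 - 2865930 = -22916415878/23751572870549 - 2865930 = -68070345259808911448/23751572870549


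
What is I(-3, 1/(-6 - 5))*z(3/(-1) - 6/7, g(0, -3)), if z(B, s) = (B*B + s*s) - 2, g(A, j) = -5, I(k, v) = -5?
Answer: -9280/49 ≈ -189.39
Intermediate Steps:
z(B, s) = -2 + B**2 + s**2 (z(B, s) = (B**2 + s**2) - 2 = -2 + B**2 + s**2)
I(-3, 1/(-6 - 5))*z(3/(-1) - 6/7, g(0, -3)) = -5*(-2 + (3/(-1) - 6/7)**2 + (-5)**2) = -5*(-2 + (3*(-1) - 6*1/7)**2 + 25) = -5*(-2 + (-3 - 6/7)**2 + 25) = -5*(-2 + (-27/7)**2 + 25) = -5*(-2 + 729/49 + 25) = -5*1856/49 = -9280/49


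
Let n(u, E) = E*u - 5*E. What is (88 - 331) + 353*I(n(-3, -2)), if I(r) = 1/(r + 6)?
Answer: -4993/22 ≈ -226.95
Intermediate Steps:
n(u, E) = -5*E + E*u
I(r) = 1/(6 + r)
(88 - 331) + 353*I(n(-3, -2)) = (88 - 331) + 353/(6 - 2*(-5 - 3)) = -243 + 353/(6 - 2*(-8)) = -243 + 353/(6 + 16) = -243 + 353/22 = -4993/22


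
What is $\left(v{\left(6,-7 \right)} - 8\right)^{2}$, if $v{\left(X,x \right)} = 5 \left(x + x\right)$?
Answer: $6084$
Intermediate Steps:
$v{\left(X,x \right)} = 10 x$ ($v{\left(X,x \right)} = 5 \cdot 2 x = 10 x$)
$\left(v{\left(6,-7 \right)} - 8\right)^{2} = \left(10 \left(-7\right) - 8\right)^{2} = \left(-70 - 8\right)^{2} = \left(-78\right)^{2} = 6084$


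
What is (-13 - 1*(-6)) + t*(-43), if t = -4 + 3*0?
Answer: 165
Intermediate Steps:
t = -4 (t = -4 + 0 = -4)
(-13 - 1*(-6)) + t*(-43) = (-13 - 1*(-6)) - 4*(-43) = (-13 + 6) + 172 = -7 + 172 = 165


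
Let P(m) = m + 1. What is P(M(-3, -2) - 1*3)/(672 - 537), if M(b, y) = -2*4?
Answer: -2/27 ≈ -0.074074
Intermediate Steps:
M(b, y) = -8
P(m) = 1 + m
P(M(-3, -2) - 1*3)/(672 - 537) = (1 + (-8 - 1*3))/(672 - 537) = (1 + (-8 - 3))/135 = (1 - 11)*(1/135) = -10*1/135 = -2/27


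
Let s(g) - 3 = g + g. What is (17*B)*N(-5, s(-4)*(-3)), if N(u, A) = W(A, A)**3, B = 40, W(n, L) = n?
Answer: 2295000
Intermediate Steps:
s(g) = 3 + 2*g (s(g) = 3 + (g + g) = 3 + 2*g)
N(u, A) = A**3
(17*B)*N(-5, s(-4)*(-3)) = (17*40)*((3 + 2*(-4))*(-3))**3 = 680*((3 - 8)*(-3))**3 = 680*(-5*(-3))**3 = 680*15**3 = 680*3375 = 2295000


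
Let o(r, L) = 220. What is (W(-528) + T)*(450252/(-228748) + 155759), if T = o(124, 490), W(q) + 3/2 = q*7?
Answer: -2382696696475/4399 ≈ -5.4164e+8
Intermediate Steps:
W(q) = -3/2 + 7*q (W(q) = -3/2 + q*7 = -3/2 + 7*q)
T = 220
(W(-528) + T)*(450252/(-228748) + 155759) = ((-3/2 + 7*(-528)) + 220)*(450252/(-228748) + 155759) = ((-3/2 - 3696) + 220)*(450252*(-1/228748) + 155759) = (-7395/2 + 220)*(-112563/57187 + 155759) = -6955/2*8907277370/57187 = -2382696696475/4399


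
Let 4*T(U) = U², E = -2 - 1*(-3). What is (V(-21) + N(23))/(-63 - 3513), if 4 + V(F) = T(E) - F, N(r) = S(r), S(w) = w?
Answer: -161/14304 ≈ -0.011256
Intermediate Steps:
E = 1 (E = -2 + 3 = 1)
N(r) = r
T(U) = U²/4
V(F) = -15/4 - F (V(F) = -4 + ((¼)*1² - F) = -4 + ((¼)*1 - F) = -4 + (¼ - F) = -15/4 - F)
(V(-21) + N(23))/(-63 - 3513) = ((-15/4 - 1*(-21)) + 23)/(-63 - 3513) = ((-15/4 + 21) + 23)/(-3576) = (69/4 + 23)*(-1/3576) = (161/4)*(-1/3576) = -161/14304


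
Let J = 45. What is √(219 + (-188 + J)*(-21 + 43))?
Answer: I*√2927 ≈ 54.102*I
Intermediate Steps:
√(219 + (-188 + J)*(-21 + 43)) = √(219 + (-188 + 45)*(-21 + 43)) = √(219 - 143*22) = √(219 - 3146) = √(-2927) = I*√2927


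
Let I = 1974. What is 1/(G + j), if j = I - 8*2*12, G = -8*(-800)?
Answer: 1/8182 ≈ 0.00012222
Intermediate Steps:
G = 6400
j = 1782 (j = 1974 - 8*2*12 = 1974 - 16*12 = 1974 - 192 = 1782)
1/(G + j) = 1/(6400 + 1782) = 1/8182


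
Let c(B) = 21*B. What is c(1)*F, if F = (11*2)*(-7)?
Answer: -3234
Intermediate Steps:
F = -154 (F = 22*(-7) = -154)
c(1)*F = (21*1)*(-154) = 21*(-154) = -3234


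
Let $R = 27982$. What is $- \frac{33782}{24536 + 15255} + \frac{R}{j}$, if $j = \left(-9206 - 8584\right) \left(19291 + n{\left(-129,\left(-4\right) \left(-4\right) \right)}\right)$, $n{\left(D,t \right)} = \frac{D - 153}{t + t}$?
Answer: $- \frac{92714854382446}{109196090646675} \approx -0.84907$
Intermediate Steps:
$n{\left(D,t \right)} = \frac{-153 + D}{2 t}$
$j = - \frac{2744240925}{8}$ ($j = \left(-9206 - 8584\right) \left(19291 + \frac{-153 - 129}{2 \left(\left(-4\right) \left(-4\right)\right)}\right) = - 17790 \left(19291 + \frac{1}{2} \cdot \frac{1}{16} \left(-282\right)\right) = - 17790 \left(19291 - \frac{141}{16}\right) = \left(-17790\right) \frac{308515}{16} = - \frac{2744240925}{8} \approx -3.4303 \cdot 10^{8}$)
$- \frac{33782}{24536 + 15255} + \frac{R}{j} = - \frac{33782}{24536 + 15255} + \frac{27982}{- \frac{2744240925}{8}} = - \frac{33782}{39791} + 27982 \left(- \frac{8}{2744240925}\right) = \left(-33782\right) \frac{1}{39791} - \frac{223856}{2744240925} = - \frac{33782}{39791} - \frac{223856}{2744240925} = - \frac{92714854382446}{109196090646675}$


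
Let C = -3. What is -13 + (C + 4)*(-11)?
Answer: -24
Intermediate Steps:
-13 + (C + 4)*(-11) = -13 + (-3 + 4)*(-11) = -13 + 1*(-11) = -13 - 11 = -24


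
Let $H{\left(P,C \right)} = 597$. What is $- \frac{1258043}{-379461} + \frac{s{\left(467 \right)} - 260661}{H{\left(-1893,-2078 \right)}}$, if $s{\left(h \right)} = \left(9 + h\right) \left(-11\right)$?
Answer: $- \frac{33382163282}{75512739} \approx -442.07$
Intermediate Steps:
$s{\left(h \right)} = -99 - 11 h$
$- \frac{1258043}{-379461} + \frac{s{\left(467 \right)} - 260661}{H{\left(-1893,-2078 \right)}} = - \frac{1258043}{-379461} + \frac{\left(-99 - 5137\right) - 260661}{597} = \left(-1258043\right) \left(- \frac{1}{379461}\right) + \left(\left(-99 - 5137\right) - 260661\right) \frac{1}{597} = \frac{1258043}{379461} + \left(-5236 - 260661\right) \frac{1}{597} = \frac{1258043}{379461} - \frac{265897}{597} = - \frac{33382163282}{75512739}$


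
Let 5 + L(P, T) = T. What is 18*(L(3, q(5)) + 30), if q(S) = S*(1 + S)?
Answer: 990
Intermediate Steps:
L(P, T) = -5 + T
18*(L(3, q(5)) + 30) = 18*((-5 + 5*(1 + 5)) + 30) = 18*((-5 + 5*6) + 30) = 18*((-5 + 30) + 30) = 18*(25 + 30) = 18*55 = 990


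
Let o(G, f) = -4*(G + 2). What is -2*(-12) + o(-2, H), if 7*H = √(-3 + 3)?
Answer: 24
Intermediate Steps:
H = 0 (H = √(-3 + 3)/7 = √0/7 = (⅐)*0 = 0)
o(G, f) = -8 - 4*G (o(G, f) = -4*(2 + G) = -8 - 4*G)
-2*(-12) + o(-2, H) = -2*(-12) + (-8 - 4*(-2)) = 24 + (-8 + 8) = 24 + 0 = 24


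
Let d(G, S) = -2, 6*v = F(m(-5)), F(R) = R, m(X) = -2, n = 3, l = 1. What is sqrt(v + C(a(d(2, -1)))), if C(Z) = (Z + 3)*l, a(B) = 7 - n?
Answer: 2*sqrt(15)/3 ≈ 2.5820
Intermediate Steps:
v = -1/3 (v = (1/6)*(-2) = -1/3 ≈ -0.33333)
a(B) = 4 (a(B) = 7 - 1*3 = 7 - 3 = 4)
C(Z) = 3 + Z (C(Z) = (Z + 3)*1 = (3 + Z)*1 = 3 + Z)
sqrt(v + C(a(d(2, -1)))) = sqrt(-1/3 + (3 + 4)) = sqrt(-1/3 + 7) = sqrt(20/3) = 2*sqrt(15)/3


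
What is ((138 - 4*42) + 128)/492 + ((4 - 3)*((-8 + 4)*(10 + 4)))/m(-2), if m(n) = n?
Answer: 6937/246 ≈ 28.199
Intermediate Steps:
((138 - 4*42) + 128)/492 + ((4 - 3)*((-8 + 4)*(10 + 4)))/m(-2) = ((138 - 4*42) + 128)/492 + ((4 - 3)*((-8 + 4)*(10 + 4)))/(-2) = ((138 - 168) + 128)*(1/492) + (1*(-4*14))*(-1/2) = (-30 + 128)*(1/492) + (1*(-56))*(-1/2) = 98*(1/492) - 56*(-1/2) = 49/246 + 28 = 6937/246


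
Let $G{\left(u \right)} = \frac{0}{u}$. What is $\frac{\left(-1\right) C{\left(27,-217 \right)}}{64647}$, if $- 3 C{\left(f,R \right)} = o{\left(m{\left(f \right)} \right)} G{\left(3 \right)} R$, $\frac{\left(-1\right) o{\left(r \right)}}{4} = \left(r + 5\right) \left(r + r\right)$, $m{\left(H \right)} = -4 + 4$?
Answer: $0$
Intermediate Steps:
$G{\left(u \right)} = 0$
$m{\left(H \right)} = 0$
$o{\left(r \right)} = - 8 r \left(5 + r\right)$ ($o{\left(r \right)} = - 4 \left(r + 5\right) \left(r + r\right) = - 4 \left(5 + r\right) 2 r = - 4 \cdot 2 r \left(5 + r\right) = - 8 r \left(5 + r\right)$)
$C{\left(f,R \right)} = 0$ ($C{\left(f,R \right)} = - \frac{\left(-8\right) 0 \left(5 + 0\right) 0 R}{3} = - \frac{\left(-8\right) 0 \cdot 5 \cdot 0 R}{3} = - \frac{0 \cdot 0 R}{3} = - \frac{0 R}{3} = \left(- \frac{1}{3}\right) 0 = 0$)
$\frac{\left(-1\right) C{\left(27,-217 \right)}}{64647} = \frac{\left(-1\right) 0}{64647} = 0 \cdot \frac{1}{64647} = 0$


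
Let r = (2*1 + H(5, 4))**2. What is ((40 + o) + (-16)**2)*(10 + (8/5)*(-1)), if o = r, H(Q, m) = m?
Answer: 13944/5 ≈ 2788.8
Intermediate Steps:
r = 36 (r = (2*1 + 4)**2 = (2 + 4)**2 = 6**2 = 36)
o = 36
((40 + o) + (-16)**2)*(10 + (8/5)*(-1)) = ((40 + 36) + (-16)**2)*(10 + (8/5)*(-1)) = (76 + 256)*(10 + (8*(1/5))*(-1)) = 332*(10 + (8/5)*(-1)) = 332*(10 - 8/5) = 332*(42/5) = 13944/5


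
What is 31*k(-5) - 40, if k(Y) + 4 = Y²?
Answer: 611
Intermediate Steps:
k(Y) = -4 + Y²
31*k(-5) - 40 = 31*(-4 + (-5)²) - 40 = 31*(-4 + 25) - 40 = 31*21 - 40 = 651 - 40 = 611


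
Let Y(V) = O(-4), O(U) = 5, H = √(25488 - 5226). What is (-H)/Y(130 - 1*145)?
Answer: -√20262/5 ≈ -28.469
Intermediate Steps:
H = √20262 ≈ 142.34
Y(V) = 5
(-H)/Y(130 - 1*145) = -√20262/5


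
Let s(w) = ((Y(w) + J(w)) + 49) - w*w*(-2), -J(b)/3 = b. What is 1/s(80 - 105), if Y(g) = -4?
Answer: 1/1370 ≈ 0.00072993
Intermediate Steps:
J(b) = -3*b
s(w) = 45 - 3*w + 2*w² (s(w) = ((-4 - 3*w) + 49) - w*w*(-2) = (45 - 3*w) - w²*(-2) = (45 - 3*w) - (-2)*w² = (45 - 3*w) + 2*w² = 45 - 3*w + 2*w²)
1/s(80 - 105) = 1/(45 - 3*(80 - 105) + 2*(80 - 105)²) = 1/(45 - 3*(-25) + 2*(-25)²) = 1/(45 + 75 + 2*625) = 1/(45 + 75 + 1250) = 1/1370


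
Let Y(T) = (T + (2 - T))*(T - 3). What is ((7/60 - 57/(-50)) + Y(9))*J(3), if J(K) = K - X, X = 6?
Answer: -3977/100 ≈ -39.770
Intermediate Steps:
J(K) = -6 + K (J(K) = K - 1*6 = K - 6 = -6 + K)
Y(T) = -6 + 2*T (Y(T) = 2*(-3 + T) = -6 + 2*T)
((7/60 - 57/(-50)) + Y(9))*J(3) = ((7/60 - 57/(-50)) + (-6 + 2*9))*(-6 + 3) = ((7*(1/60) - 57*(-1/50)) + (-6 + 18))*(-3) = ((7/60 + 57/50) + 12)*(-3) = (377/300 + 12)*(-3) = (3977/300)*(-3) = -3977/100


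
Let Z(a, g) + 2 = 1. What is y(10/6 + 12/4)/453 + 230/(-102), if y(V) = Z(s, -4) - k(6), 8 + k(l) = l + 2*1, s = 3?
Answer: -5794/2567 ≈ -2.2571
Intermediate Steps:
k(l) = -6 + l (k(l) = -8 + (l + 2*1) = -8 + (l + 2) = -8 + (2 + l) = -6 + l)
Z(a, g) = -1 (Z(a, g) = -2 + 1 = -1)
y(V) = -1 (y(V) = -1 - (-6 + 6) = -1 - 1*0 = -1 + 0 = -1)
y(10/6 + 12/4)/453 + 230/(-102) = -1/453 + 230/(-102) = -1*1/453 + 230*(-1/102) = -1/453 - 115/51 = -5794/2567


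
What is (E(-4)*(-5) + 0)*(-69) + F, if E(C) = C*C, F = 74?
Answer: 5594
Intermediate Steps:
E(C) = C²
(E(-4)*(-5) + 0)*(-69) + F = ((-4)²*(-5) + 0)*(-69) + 74 = (16*(-5) + 0)*(-69) + 74 = (-80 + 0)*(-69) + 74 = -80*(-69) + 74 = 5520 + 74 = 5594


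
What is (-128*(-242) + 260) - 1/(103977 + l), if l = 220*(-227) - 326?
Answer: 1677716795/53711 ≈ 31236.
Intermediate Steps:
l = -50266 (l = -49940 - 326 = -50266)
(-128*(-242) + 260) - 1/(103977 + l) = (-128*(-242) + 260) - 1/(103977 - 50266) = (30976 + 260) - 1/53711 = 31236 - 1*1/53711 = 31236 - 1/53711 = 1677716795/53711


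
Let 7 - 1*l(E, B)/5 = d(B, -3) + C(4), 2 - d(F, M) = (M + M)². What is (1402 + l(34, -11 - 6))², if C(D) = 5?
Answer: 2502724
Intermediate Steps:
d(F, M) = 2 - 4*M² (d(F, M) = 2 - (M + M)² = 2 - (2*M)² = 2 - 4*M²)
l(E, B) = 180 (l(E, B) = 35 - 5*((2 - 4*(-3)²) + 5) = 35 - 5*((2 - 4*9) + 5) = 35 - 5*((2 - 36) + 5) = 35 - 5*(-34 + 5) = 35 - 5*(-29) = 35 + 145 = 180)
(1402 + l(34, -11 - 6))² = (1402 + 180)² = 1582² = 2502724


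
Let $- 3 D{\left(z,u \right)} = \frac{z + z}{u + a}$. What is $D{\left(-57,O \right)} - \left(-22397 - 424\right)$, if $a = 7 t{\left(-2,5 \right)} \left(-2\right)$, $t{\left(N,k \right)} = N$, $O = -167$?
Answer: $\frac{3172081}{139} \approx 22821.0$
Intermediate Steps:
$a = 28$ ($a = 7 \left(-2\right) \left(-2\right) = \left(-14\right) \left(-2\right) = 28$)
$D{\left(z,u \right)} = - \frac{2 z}{3 \left(28 + u\right)}$ ($D{\left(z,u \right)} = - \frac{\left(z + z\right) \frac{1}{u + 28}}{3} = - \frac{2 z \frac{1}{28 + u}}{3} = - \frac{2 z}{3 \left(28 + u\right)}$)
$D{\left(-57,O \right)} - \left(-22397 - 424\right) = \left(-2\right) \left(-57\right) \frac{1}{84 + 3 \left(-167\right)} - \left(-22397 - 424\right) = \left(-2\right) \left(-57\right) \frac{1}{84 - 501} - \left(-22397 - 424\right) = \left(-2\right) \left(-57\right) \frac{1}{-417} - -22821 = \left(-2\right) \left(-57\right) \left(- \frac{1}{417}\right) + 22821 = - \frac{38}{139} + 22821 = \frac{3172081}{139}$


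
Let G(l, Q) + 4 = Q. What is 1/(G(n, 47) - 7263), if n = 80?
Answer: -1/7220 ≈ -0.00013850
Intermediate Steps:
G(l, Q) = -4 + Q
1/(G(n, 47) - 7263) = 1/((-4 + 47) - 7263) = 1/(43 - 7263) = 1/(-7220) = -1/7220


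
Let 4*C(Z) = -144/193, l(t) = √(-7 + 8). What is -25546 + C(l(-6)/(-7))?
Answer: -4930414/193 ≈ -25546.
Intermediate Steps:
l(t) = 1 (l(t) = √1 = 1)
C(Z) = -36/193 (C(Z) = (-144/193)/4 = (-144*1/193)/4 = (¼)*(-144/193) = -36/193)
-25546 + C(l(-6)/(-7)) = -25546 - 36/193 = -4930414/193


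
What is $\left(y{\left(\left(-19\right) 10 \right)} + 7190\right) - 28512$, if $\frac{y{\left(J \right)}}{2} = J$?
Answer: $-21702$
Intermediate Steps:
$y{\left(J \right)} = 2 J$
$\left(y{\left(\left(-19\right) 10 \right)} + 7190\right) - 28512 = \left(2 \left(\left(-19\right) 10\right) + 7190\right) - 28512 = \left(2 \left(-190\right) + 7190\right) - 28512 = \left(-380 + 7190\right) - 28512 = 6810 - 28512 = -21702$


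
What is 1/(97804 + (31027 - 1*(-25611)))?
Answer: 1/154442 ≈ 6.4749e-6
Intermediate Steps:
1/(97804 + (31027 - 1*(-25611))) = 1/(97804 + (31027 + 25611)) = 1/(97804 + 56638) = 1/154442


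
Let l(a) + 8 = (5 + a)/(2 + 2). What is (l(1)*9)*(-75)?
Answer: 8775/2 ≈ 4387.5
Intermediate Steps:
l(a) = -27/4 + a/4 (l(a) = -8 + (5 + a)/(2 + 2) = -8 + (5 + a)/4 = -8 + (5 + a)*(1/4) = -8 + (5/4 + a/4) = -27/4 + a/4)
(l(1)*9)*(-75) = ((-27/4 + (1/4)*1)*9)*(-75) = ((-27/4 + 1/4)*9)*(-75) = -13/2*9*(-75) = -117/2*(-75) = 8775/2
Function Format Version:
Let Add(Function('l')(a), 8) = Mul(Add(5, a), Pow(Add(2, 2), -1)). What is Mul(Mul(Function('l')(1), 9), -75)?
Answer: Rational(8775, 2) ≈ 4387.5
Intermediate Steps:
Function('l')(a) = Add(Rational(-27, 4), Mul(Rational(1, 4), a)) (Function('l')(a) = Add(-8, Mul(Add(5, a), Pow(Add(2, 2), -1))) = Add(-8, Mul(Add(5, a), Pow(4, -1))) = Add(-8, Mul(Add(5, a), Rational(1, 4))) = Add(-8, Add(Rational(5, 4), Mul(Rational(1, 4), a))) = Add(Rational(-27, 4), Mul(Rational(1, 4), a)))
Mul(Mul(Function('l')(1), 9), -75) = Mul(Mul(Add(Rational(-27, 4), Mul(Rational(1, 4), 1)), 9), -75) = Mul(Mul(Add(Rational(-27, 4), Rational(1, 4)), 9), -75) = Mul(Mul(Rational(-13, 2), 9), -75) = Mul(Rational(-117, 2), -75) = Rational(8775, 2)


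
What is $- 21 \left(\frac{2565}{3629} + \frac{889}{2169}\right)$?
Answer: $- \frac{3238298}{138093} \approx -23.45$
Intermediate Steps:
$- 21 \left(\frac{2565}{3629} + \frac{889}{2169}\right) = - 21 \left(2565 \cdot \frac{1}{3629} + 889 \cdot \frac{1}{2169}\right) = - 21 \left(\frac{135}{191} + \frac{889}{2169}\right) = \left(-21\right) \frac{462614}{414279} = - \frac{3238298}{138093}$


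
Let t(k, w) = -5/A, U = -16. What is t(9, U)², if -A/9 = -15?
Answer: 1/729 ≈ 0.0013717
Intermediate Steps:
A = 135 (A = -9*(-15) = 135)
t(k, w) = -1/27 (t(k, w) = -5/135 = -5*1/135 = -1/27)
t(9, U)² = (-1/27)² = 1/729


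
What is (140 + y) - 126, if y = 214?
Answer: 228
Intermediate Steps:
(140 + y) - 126 = (140 + 214) - 126 = 354 - 126 = 228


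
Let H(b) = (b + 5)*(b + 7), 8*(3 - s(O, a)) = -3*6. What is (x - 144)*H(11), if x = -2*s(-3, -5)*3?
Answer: -50544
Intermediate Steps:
s(O, a) = 21/4 (s(O, a) = 3 - (-3)*6/8 = 3 - ⅛*(-18) = 3 + 9/4 = 21/4)
H(b) = (5 + b)*(7 + b)
x = -63/2 (x = -2*21/4*3 = -21/2*3 = -63/2 ≈ -31.500)
(x - 144)*H(11) = (-63/2 - 144)*(35 + 11² + 12*11) = -351*(35 + 121 + 132)/2 = -351/2*288 = -50544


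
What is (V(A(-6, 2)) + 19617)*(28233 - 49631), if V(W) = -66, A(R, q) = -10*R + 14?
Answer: -418352298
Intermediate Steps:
A(R, q) = 14 - 10*R
(V(A(-6, 2)) + 19617)*(28233 - 49631) = (-66 + 19617)*(28233 - 49631) = 19551*(-21398) = -418352298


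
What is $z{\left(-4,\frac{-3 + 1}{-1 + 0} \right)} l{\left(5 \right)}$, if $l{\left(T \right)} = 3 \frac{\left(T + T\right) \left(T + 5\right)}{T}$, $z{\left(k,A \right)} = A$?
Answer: $120$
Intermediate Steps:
$l{\left(T \right)} = 30 + 6 T$ ($l{\left(T \right)} = 3 \frac{2 T \left(5 + T\right)}{T} = 3 \left(10 + 2 T\right) = 30 + 6 T$)
$z{\left(-4,\frac{-3 + 1}{-1 + 0} \right)} l{\left(5 \right)} = \frac{-3 + 1}{-1 + 0} \left(30 + 6 \cdot 5\right) = - \frac{2}{-1} \left(30 + 30\right) = \left(-2\right) \left(-1\right) 60 = 2 \cdot 60 = 120$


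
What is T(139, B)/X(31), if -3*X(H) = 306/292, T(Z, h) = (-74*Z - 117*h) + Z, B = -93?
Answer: -107164/51 ≈ -2101.3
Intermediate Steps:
T(Z, h) = -117*h - 73*Z (T(Z, h) = (-117*h - 74*Z) + Z = -117*h - 73*Z)
X(H) = -51/146 (X(H) = -102/292 = -⅓*153/146 = -51/146)
T(139, B)/X(31) = (-117*(-93) - 73*139)/(-51/146) = (10881 - 10147)*(-146/51) = 734*(-146/51) = -107164/51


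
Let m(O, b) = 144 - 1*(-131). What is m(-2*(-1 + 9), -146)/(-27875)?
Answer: -11/1115 ≈ -0.0098655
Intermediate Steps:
m(O, b) = 275 (m(O, b) = 144 + 131 = 275)
m(-2*(-1 + 9), -146)/(-27875) = 275/(-27875) = 275*(-1/27875) = -11/1115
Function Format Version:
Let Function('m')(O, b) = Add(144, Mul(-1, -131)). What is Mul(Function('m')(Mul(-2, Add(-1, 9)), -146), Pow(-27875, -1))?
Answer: Rational(-11, 1115) ≈ -0.0098655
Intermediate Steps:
Function('m')(O, b) = 275 (Function('m')(O, b) = Add(144, 131) = 275)
Mul(Function('m')(Mul(-2, Add(-1, 9)), -146), Pow(-27875, -1)) = Mul(275, Pow(-27875, -1)) = Mul(275, Rational(-1, 27875)) = Rational(-11, 1115)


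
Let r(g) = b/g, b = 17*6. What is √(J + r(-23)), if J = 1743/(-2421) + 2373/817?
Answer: 2*I*√129362621946618/15164337 ≈ 1.5001*I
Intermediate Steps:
J = 1440334/659319 (J = 1743*(-1/2421) + 2373*(1/817) = -581/807 + 2373/817 = 1440334/659319 ≈ 2.1846)
b = 102
r(g) = 102/g
√(J + r(-23)) = √(1440334/659319 + 102/(-23)) = √(1440334/659319 + 102*(-1/23)) = √(1440334/659319 - 102/23) = √(-34122856/15164337) = 2*I*√129362621946618/15164337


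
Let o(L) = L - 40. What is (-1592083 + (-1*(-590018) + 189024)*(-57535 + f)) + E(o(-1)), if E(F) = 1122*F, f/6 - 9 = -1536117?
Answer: -7224979710771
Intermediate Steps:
f = -9216648 (f = 54 + 6*(-1536117) = 54 - 9216702 = -9216648)
o(L) = -40 + L
(-1592083 + (-1*(-590018) + 189024)*(-57535 + f)) + E(o(-1)) = (-1592083 + (-1*(-590018) + 189024)*(-57535 - 9216648)) + 1122*(-40 - 1) = (-1592083 + (590018 + 189024)*(-9274183)) + 1122*(-41) = (-1592083 + 779042*(-9274183)) - 46002 = (-1592083 - 7224978072686) - 46002 = -7224979664769 - 46002 = -7224979710771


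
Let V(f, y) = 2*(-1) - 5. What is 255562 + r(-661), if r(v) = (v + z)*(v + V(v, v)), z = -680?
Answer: 1151350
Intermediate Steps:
V(f, y) = -7 (V(f, y) = -2 - 5 = -7)
r(v) = (-680 + v)*(-7 + v) (r(v) = (v - 680)*(v - 7) = (-680 + v)*(-7 + v))
255562 + r(-661) = 255562 + (4760 + (-661)**2 - 687*(-661)) = 255562 + (4760 + 436921 + 454107) = 255562 + 895788 = 1151350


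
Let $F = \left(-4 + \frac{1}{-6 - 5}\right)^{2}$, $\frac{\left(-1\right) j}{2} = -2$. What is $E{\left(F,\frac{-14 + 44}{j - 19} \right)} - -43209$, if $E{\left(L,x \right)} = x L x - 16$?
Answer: $\frac{5234453}{121} \approx 43260.0$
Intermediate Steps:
$j = 4$ ($j = \left(-2\right) \left(-2\right) = 4$)
$F = \frac{2025}{121}$ ($F = \left(-4 + \frac{1}{-11}\right)^{2} = \left(-4 - \frac{1}{11}\right)^{2} = \left(- \frac{45}{11}\right)^{2} = \frac{2025}{121} \approx 16.736$)
$E{\left(L,x \right)} = -16 + L x^{2}$ ($E{\left(L,x \right)} = L x x - 16 = L x^{2} - 16 = -16 + L x^{2}$)
$E{\left(F,\frac{-14 + 44}{j - 19} \right)} - -43209 = \left(-16 + \frac{2025 \left(\frac{-14 + 44}{4 - 19}\right)^{2}}{121}\right) - -43209 = \left(-16 + \frac{2025 \left(\frac{30}{-15}\right)^{2}}{121}\right) + 43209 = \left(-16 + \frac{2025 \left(30 \left(- \frac{1}{15}\right)\right)^{2}}{121}\right) + 43209 = \left(-16 + \frac{2025 \left(-2\right)^{2}}{121}\right) + 43209 = \left(-16 + \frac{2025}{121} \cdot 4\right) + 43209 = \left(-16 + \frac{8100}{121}\right) + 43209 = \frac{6164}{121} + 43209 = \frac{5234453}{121}$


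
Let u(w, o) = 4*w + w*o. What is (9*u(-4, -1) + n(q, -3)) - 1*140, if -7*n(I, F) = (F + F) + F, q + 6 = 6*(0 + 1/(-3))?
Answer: -1727/7 ≈ -246.71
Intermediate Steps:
q = -8 (q = -6 + 6*(0 + 1/(-3)) = -6 + 6*(0 - ⅓) = -6 + 6*(-⅓) = -6 - 2 = -8)
u(w, o) = 4*w + o*w
n(I, F) = -3*F/7 (n(I, F) = -((F + F) + F)/7 = -(2*F + F)/7 = -3*F/7)
(9*u(-4, -1) + n(q, -3)) - 1*140 = (9*(-4*(4 - 1)) - 3/7*(-3)) - 1*140 = (9*(-4*3) + 9/7) - 140 = (9*(-12) + 9/7) - 140 = (-108 + 9/7) - 140 = -747/7 - 140 = -1727/7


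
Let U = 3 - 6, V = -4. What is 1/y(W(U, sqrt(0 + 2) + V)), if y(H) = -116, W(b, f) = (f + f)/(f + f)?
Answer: -1/116 ≈ -0.0086207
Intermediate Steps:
U = -3
W(b, f) = 1 (W(b, f) = (2*f)/((2*f)) = (2*f)*(1/(2*f)) = 1)
1/y(W(U, sqrt(0 + 2) + V)) = 1/(-116) = -1/116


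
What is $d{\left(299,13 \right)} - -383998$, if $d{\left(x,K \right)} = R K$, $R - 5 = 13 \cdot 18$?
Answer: $387105$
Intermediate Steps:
$R = 239$ ($R = 5 + 13 \cdot 18 = 5 + 234 = 239$)
$d{\left(x,K \right)} = 239 K$
$d{\left(299,13 \right)} - -383998 = 239 \cdot 13 - -383998 = 3107 + 383998 = 387105$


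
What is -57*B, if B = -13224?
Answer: 753768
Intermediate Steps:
-57*B = -57*(-13224) = 753768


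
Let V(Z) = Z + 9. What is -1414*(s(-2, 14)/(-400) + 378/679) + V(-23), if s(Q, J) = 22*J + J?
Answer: 3269819/9700 ≈ 337.09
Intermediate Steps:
s(Q, J) = 23*J
V(Z) = 9 + Z
-1414*(s(-2, 14)/(-400) + 378/679) + V(-23) = -1414*((23*14)/(-400) + 378/679) + (9 - 23) = -1414*(322*(-1/400) + 378*(1/679)) - 14 = -1414*(-161/200 + 54/97) - 14 = -1414*(-4817/19400) - 14 = 3405619/9700 - 14 = 3269819/9700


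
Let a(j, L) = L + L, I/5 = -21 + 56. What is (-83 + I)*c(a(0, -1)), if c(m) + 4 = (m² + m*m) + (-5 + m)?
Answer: -276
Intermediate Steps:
I = 175 (I = 5*(-21 + 56) = 5*35 = 175)
a(j, L) = 2*L
c(m) = -9 + m + 2*m² (c(m) = -4 + ((m² + m*m) + (-5 + m)) = -4 + ((m² + m²) + (-5 + m)) = -4 + (2*m² + (-5 + m)) = -4 + (-5 + m + 2*m²) = -9 + m + 2*m²)
(-83 + I)*c(a(0, -1)) = (-83 + 175)*(-9 + 2*(-1) + 2*(2*(-1))²) = 92*(-9 - 2 + 2*(-2)²) = 92*(-9 - 2 + 2*4) = 92*(-9 - 2 + 8) = 92*(-3) = -276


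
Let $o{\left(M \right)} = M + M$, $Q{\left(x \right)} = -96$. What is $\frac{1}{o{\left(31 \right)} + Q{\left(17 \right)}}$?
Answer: $- \frac{1}{34} \approx -0.029412$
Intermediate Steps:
$o{\left(M \right)} = 2 M$
$\frac{1}{o{\left(31 \right)} + Q{\left(17 \right)}} = \frac{1}{2 \cdot 31 - 96} = \frac{1}{62 - 96} = \frac{1}{-34} = - \frac{1}{34}$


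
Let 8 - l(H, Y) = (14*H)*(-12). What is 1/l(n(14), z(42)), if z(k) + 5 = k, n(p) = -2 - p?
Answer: -1/2680 ≈ -0.00037313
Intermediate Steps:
z(k) = -5 + k
l(H, Y) = 8 + 168*H (l(H, Y) = 8 - 14*H*(-12) = 8 - (-168)*H = 8 + 168*H)
1/l(n(14), z(42)) = 1/(8 + 168*(-2 - 1*14)) = 1/(8 + 168*(-2 - 14)) = 1/(8 + 168*(-16)) = 1/(8 - 2688) = 1/(-2680) = -1/2680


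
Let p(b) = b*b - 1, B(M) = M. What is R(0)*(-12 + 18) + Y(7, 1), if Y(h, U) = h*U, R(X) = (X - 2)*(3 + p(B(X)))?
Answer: -17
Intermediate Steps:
p(b) = -1 + b² (p(b) = b² - 1 = -1 + b²)
R(X) = (-2 + X)*(2 + X²) (R(X) = (X - 2)*(3 + (-1 + X²)) = (-2 + X)*(2 + X²))
Y(h, U) = U*h
R(0)*(-12 + 18) + Y(7, 1) = (-4 + 0³ - 2*0² + 2*0)*(-12 + 18) + 1*7 = (-4 + 0 - 2*0 + 0)*6 + 7 = (-4 + 0 + 0 + 0)*6 + 7 = -4*6 + 7 = -24 + 7 = -17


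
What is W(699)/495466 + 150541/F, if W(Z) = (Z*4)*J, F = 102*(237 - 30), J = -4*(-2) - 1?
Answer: 1630460659/227418894 ≈ 7.1694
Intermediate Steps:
J = 7 (J = 8 - 1 = 7)
F = 21114 (F = 102*207 = 21114)
W(Z) = 28*Z (W(Z) = (Z*4)*7 = (4*Z)*7 = 28*Z)
W(699)/495466 + 150541/F = (28*699)/495466 + 150541/21114 = 19572*(1/495466) + 150541*(1/21114) = 9786/247733 + 150541/21114 = 1630460659/227418894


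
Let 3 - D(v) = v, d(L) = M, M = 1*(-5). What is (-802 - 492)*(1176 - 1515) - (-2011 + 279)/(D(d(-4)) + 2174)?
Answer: 478585472/1091 ≈ 4.3867e+5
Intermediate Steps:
M = -5
d(L) = -5
D(v) = 3 - v
(-802 - 492)*(1176 - 1515) - (-2011 + 279)/(D(d(-4)) + 2174) = (-802 - 492)*(1176 - 1515) - (-2011 + 279)/((3 - 1*(-5)) + 2174) = -1294*(-339) - (-1732)/((3 + 5) + 2174) = 438666 - (-1732)/(8 + 2174) = 438666 - (-1732)/2182 = 438666 - 1*(-866/1091) = 438666 + 866/1091 = 478585472/1091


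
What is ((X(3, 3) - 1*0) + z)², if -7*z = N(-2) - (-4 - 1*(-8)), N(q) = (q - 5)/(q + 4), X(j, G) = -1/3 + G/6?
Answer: 676/441 ≈ 1.5329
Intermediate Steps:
X(j, G) = -⅓ + G/6 (X(j, G) = -1*⅓ + G*(⅙) = -⅓ + G/6)
N(q) = (-5 + q)/(4 + q)
z = 15/14 (z = -((-5 - 2)/(4 - 2) - (-4 - 1*(-8)))/7 = -(-7/2 - (-4 + 8))/7 = -((½)*(-7) - 1*4)/7 = -(-7/2 - 4)/7 = -⅐*(-15/2) = 15/14 ≈ 1.0714)
((X(3, 3) - 1*0) + z)² = (((-⅓ + (⅙)*3) - 1*0) + 15/14)² = (((-⅓ + ½) + 0) + 15/14)² = ((⅙ + 0) + 15/14)² = (⅙ + 15/14)² = (26/21)² = 676/441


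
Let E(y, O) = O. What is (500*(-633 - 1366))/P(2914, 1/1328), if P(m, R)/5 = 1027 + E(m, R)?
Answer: -265467200/1363857 ≈ -194.64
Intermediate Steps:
P(m, R) = 5135 + 5*R (P(m, R) = 5*(1027 + R) = 5135 + 5*R)
(500*(-633 - 1366))/P(2914, 1/1328) = (500*(-633 - 1366))/(5135 + 5/1328) = (500*(-1999))/(5135 + 5*(1/1328)) = -999500/(5135 + 5/1328) = -999500/6819285/1328 = -999500*1328/6819285 = -265467200/1363857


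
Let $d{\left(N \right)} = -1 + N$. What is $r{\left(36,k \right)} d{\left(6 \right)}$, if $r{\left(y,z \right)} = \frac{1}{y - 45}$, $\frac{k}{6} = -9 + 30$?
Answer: $- \frac{5}{9} \approx -0.55556$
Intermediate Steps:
$k = 126$ ($k = 6 \left(-9 + 30\right) = 6 \cdot 21 = 126$)
$r{\left(y,z \right)} = \frac{1}{-45 + y}$
$r{\left(36,k \right)} d{\left(6 \right)} = \frac{-1 + 6}{-45 + 36} = \frac{1}{-9} \cdot 5 = \left(- \frac{1}{9}\right) 5 = - \frac{5}{9}$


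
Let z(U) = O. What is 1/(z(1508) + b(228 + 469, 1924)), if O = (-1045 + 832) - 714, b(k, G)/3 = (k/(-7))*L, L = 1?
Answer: -7/8580 ≈ -0.00081585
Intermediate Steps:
b(k, G) = -3*k/7 (b(k, G) = 3*((k/(-7))*1) = 3*((k*(-⅐))*1) = 3*(-k/7*1) = 3*(-k/7) = -3*k/7)
O = -927 (O = -213 - 714 = -927)
z(U) = -927
1/(z(1508) + b(228 + 469, 1924)) = 1/(-927 - 3*(228 + 469)/7) = 1/(-927 - 3/7*697) = 1/(-927 - 2091/7) = 1/(-8580/7) = -7/8580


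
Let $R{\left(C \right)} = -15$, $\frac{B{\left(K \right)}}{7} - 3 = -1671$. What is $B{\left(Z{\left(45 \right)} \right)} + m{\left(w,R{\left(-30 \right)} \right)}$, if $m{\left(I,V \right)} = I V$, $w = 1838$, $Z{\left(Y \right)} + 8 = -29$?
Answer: $-39246$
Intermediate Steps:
$Z{\left(Y \right)} = -37$ ($Z{\left(Y \right)} = -8 - 29 = -37$)
$B{\left(K \right)} = -11676$ ($B{\left(K \right)} = 21 + 7 \left(-1671\right) = 21 - 11697 = -11676$)
$B{\left(Z{\left(45 \right)} \right)} + m{\left(w,R{\left(-30 \right)} \right)} = -11676 + 1838 \left(-15\right) = -11676 - 27570 = -39246$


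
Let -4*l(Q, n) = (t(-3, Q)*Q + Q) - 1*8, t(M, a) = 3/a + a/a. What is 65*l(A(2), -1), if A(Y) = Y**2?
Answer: -195/4 ≈ -48.750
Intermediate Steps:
t(M, a) = 1 + 3/a (t(M, a) = 3/a + 1 = 1 + 3/a)
l(Q, n) = 5/4 - Q/2 (l(Q, n) = -((((3 + Q)/Q)*Q + Q) - 1*8)/4 = -(((3 + Q) + Q) - 8)/4 = -((3 + 2*Q) - 8)/4 = -(-5 + 2*Q)/4 = 5/4 - Q/2)
65*l(A(2), -1) = 65*(5/4 - 1/2*2**2) = 65*(5/4 - 1/2*4) = 65*(5/4 - 2) = 65*(-3/4) = -195/4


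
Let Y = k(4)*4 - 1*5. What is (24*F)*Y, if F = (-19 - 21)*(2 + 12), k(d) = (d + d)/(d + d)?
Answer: 13440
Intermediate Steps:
k(d) = 1 (k(d) = (2*d)/((2*d)) = (2*d)*(1/(2*d)) = 1)
F = -560 (F = -40*14 = -560)
Y = -1 (Y = 1*4 - 1*5 = 4 - 5 = -1)
(24*F)*Y = (24*(-560))*(-1) = -13440*(-1) = 13440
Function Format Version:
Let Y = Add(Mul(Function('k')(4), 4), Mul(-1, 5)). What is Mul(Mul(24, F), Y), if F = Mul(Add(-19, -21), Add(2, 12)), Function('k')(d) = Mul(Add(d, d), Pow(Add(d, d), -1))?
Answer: 13440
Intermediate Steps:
Function('k')(d) = 1 (Function('k')(d) = Mul(Mul(2, d), Pow(Mul(2, d), -1)) = Mul(Mul(2, d), Mul(Rational(1, 2), Pow(d, -1))) = 1)
F = -560 (F = Mul(-40, 14) = -560)
Y = -1 (Y = Add(Mul(1, 4), Mul(-1, 5)) = Add(4, -5) = -1)
Mul(Mul(24, F), Y) = Mul(Mul(24, -560), -1) = Mul(-13440, -1) = 13440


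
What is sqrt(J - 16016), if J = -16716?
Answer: 14*I*sqrt(167) ≈ 180.92*I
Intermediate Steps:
sqrt(J - 16016) = sqrt(-16716 - 16016) = sqrt(-32732) = 14*I*sqrt(167)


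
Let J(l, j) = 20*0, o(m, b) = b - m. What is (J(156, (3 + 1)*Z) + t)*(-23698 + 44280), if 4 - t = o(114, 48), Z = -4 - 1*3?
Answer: 1440740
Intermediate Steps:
Z = -7 (Z = -4 - 3 = -7)
J(l, j) = 0
t = 70 (t = 4 - (48 - 1*114) = 4 - (48 - 114) = 4 - 1*(-66) = 4 + 66 = 70)
(J(156, (3 + 1)*Z) + t)*(-23698 + 44280) = (0 + 70)*(-23698 + 44280) = 70*20582 = 1440740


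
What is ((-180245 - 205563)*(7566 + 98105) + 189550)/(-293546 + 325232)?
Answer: -6794754603/5281 ≈ -1.2866e+6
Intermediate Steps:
((-180245 - 205563)*(7566 + 98105) + 189550)/(-293546 + 325232) = (-385808*105671 + 189550)/31686 = (-40768717168 + 189550)*(1/31686) = -40768527618*1/31686 = -6794754603/5281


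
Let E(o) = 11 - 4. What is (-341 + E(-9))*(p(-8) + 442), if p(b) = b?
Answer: -144956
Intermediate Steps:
E(o) = 7
(-341 + E(-9))*(p(-8) + 442) = (-341 + 7)*(-8 + 442) = -334*434 = -144956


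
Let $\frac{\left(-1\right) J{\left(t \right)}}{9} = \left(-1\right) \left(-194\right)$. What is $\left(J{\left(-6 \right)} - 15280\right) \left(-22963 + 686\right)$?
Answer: $379288202$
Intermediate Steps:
$J{\left(t \right)} = -1746$ ($J{\left(t \right)} = - 9 \left(\left(-1\right) \left(-194\right)\right) = \left(-9\right) 194 = -1746$)
$\left(J{\left(-6 \right)} - 15280\right) \left(-22963 + 686\right) = \left(-1746 - 15280\right) \left(-22963 + 686\right) = \left(-17026\right) \left(-22277\right) = 379288202$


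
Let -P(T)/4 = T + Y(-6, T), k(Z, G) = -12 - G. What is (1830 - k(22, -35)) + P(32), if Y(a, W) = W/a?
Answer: 5101/3 ≈ 1700.3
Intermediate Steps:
P(T) = -10*T/3 (P(T) = -4*(T + T/(-6)) = -4*(T + T*(-⅙)) = -4*(T - T/6) = -10*T/3)
(1830 - k(22, -35)) + P(32) = (1830 - (-12 - 1*(-35))) - 10/3*32 = (1830 - (-12 + 35)) - 320/3 = (1830 - 1*23) - 320/3 = (1830 - 23) - 320/3 = 1807 - 320/3 = 5101/3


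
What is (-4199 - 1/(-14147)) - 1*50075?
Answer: -767814277/14147 ≈ -54274.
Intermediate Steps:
(-4199 - 1/(-14147)) - 1*50075 = (-4199 - 1*(-1/14147)) - 50075 = (-4199 + 1/14147) - 50075 = -59403252/14147 - 50075 = -767814277/14147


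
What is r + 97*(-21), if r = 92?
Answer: -1945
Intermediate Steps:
r + 97*(-21) = 92 + 97*(-21) = 92 - 2037 = -1945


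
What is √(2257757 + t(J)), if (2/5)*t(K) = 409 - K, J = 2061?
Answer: 3*√250403 ≈ 1501.2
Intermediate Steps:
t(K) = 2045/2 - 5*K/2 (t(K) = 5*(409 - K)/2 = 2045/2 - 5*K/2)
√(2257757 + t(J)) = √(2257757 + (2045/2 - 5/2*2061)) = √(2257757 + (2045/2 - 10305/2)) = √(2257757 - 4130) = √2253627 = 3*√250403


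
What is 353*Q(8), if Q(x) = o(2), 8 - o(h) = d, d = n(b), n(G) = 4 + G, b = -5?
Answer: 3177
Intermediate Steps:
d = -1 (d = 4 - 5 = -1)
o(h) = 9 (o(h) = 8 - 1*(-1) = 8 + 1 = 9)
Q(x) = 9
353*Q(8) = 353*9 = 3177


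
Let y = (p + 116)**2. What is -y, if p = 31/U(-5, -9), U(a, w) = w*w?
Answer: -88868329/6561 ≈ -13545.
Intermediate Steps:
U(a, w) = w**2
p = 31/81 (p = 31/((-9)**2) = 31/81 ≈ 0.38272)
y = 88868329/6561 (y = (31/81 + 116)**2 = (9427/81)**2 = 88868329/6561 ≈ 13545.)
-y = -1*88868329/6561 = -88868329/6561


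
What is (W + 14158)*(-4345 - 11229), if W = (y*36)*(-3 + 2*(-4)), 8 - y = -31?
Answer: 20028164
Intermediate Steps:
y = 39 (y = 8 - 1*(-31) = 8 + 31 = 39)
W = -15444 (W = (39*36)*(-3 + 2*(-4)) = 1404*(-3 - 8) = 1404*(-11) = -15444)
(W + 14158)*(-4345 - 11229) = (-15444 + 14158)*(-4345 - 11229) = -1286*(-15574) = 20028164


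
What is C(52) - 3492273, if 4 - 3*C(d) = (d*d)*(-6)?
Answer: -10460591/3 ≈ -3.4869e+6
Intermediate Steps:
C(d) = 4/3 + 2*d**2 (C(d) = 4/3 - d*d*(-6)/3 = 4/3 - d**2*(-6)/3 = 4/3 - (-2)*d**2 = 4/3 + 2*d**2)
C(52) - 3492273 = (4/3 + 2*52**2) - 3492273 = (4/3 + 2*2704) - 3492273 = (4/3 + 5408) - 3492273 = 16228/3 - 3492273 = -10460591/3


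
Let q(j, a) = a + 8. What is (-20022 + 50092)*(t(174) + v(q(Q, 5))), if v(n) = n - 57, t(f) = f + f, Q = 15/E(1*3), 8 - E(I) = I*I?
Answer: 9141280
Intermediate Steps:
E(I) = 8 - I² (E(I) = 8 - I*I = 8 - I²)
Q = -15 (Q = 15/(8 - (1*3)²) = 15/(8 - 1*3²) = 15/(8 - 1*9) = 15/(8 - 9) = 15/(-1) = 15*(-1) = -15)
q(j, a) = 8 + a
t(f) = 2*f
v(n) = -57 + n
(-20022 + 50092)*(t(174) + v(q(Q, 5))) = (-20022 + 50092)*(2*174 + (-57 + (8 + 5))) = 30070*(348 + (-57 + 13)) = 30070*(348 - 44) = 30070*304 = 9141280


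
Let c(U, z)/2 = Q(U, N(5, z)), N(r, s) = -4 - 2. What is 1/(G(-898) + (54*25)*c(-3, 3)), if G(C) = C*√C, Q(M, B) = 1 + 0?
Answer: 675/182860198 + 449*I*√898/365720396 ≈ 3.6913e-6 + 3.679e-5*I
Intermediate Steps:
N(r, s) = -6
Q(M, B) = 1
c(U, z) = 2 (c(U, z) = 2*1 = 2)
G(C) = C^(3/2)
1/(G(-898) + (54*25)*c(-3, 3)) = 1/((-898)^(3/2) + (54*25)*2) = 1/(-898*I*√898 + 1350*2) = 1/(-898*I*√898 + 2700) = 1/(2700 - 898*I*√898)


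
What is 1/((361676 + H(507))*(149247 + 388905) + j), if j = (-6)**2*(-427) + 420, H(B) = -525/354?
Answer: 59/11483515131900 ≈ 5.1378e-12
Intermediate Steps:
H(B) = -175/118 (H(B) = -525*1/354 = -175/118)
j = -14952 (j = 36*(-427) + 420 = -15372 + 420 = -14952)
1/((361676 + H(507))*(149247 + 388905) + j) = 1/((361676 - 175/118)*(149247 + 388905) - 14952) = 1/((42677593/118)*538152 - 14952) = 1/(11483516014068/59 - 14952) = 1/(11483515131900/59) = 59/11483515131900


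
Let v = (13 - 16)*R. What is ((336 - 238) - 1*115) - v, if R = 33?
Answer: 82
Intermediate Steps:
v = -99 (v = (13 - 16)*33 = -3*33 = -99)
((336 - 238) - 1*115) - v = ((336 - 238) - 1*115) - 1*(-99) = (98 - 115) + 99 = -17 + 99 = 82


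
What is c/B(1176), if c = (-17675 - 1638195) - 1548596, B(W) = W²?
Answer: -1602233/691488 ≈ -2.3171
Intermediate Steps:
c = -3204466 (c = -1655870 - 1548596 = -3204466)
c/B(1176) = -3204466/(1176²) = -3204466/1382976 = -3204466*1/1382976 = -1602233/691488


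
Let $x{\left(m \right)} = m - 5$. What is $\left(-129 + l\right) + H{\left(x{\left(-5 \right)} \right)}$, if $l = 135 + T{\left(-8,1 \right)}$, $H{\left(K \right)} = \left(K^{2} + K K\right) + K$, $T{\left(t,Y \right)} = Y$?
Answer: $197$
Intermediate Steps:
$x{\left(m \right)} = -5 + m$
$H{\left(K \right)} = K + 2 K^{2}$ ($H{\left(K \right)} = \left(K^{2} + K^{2}\right) + K = 2 K^{2} + K = K + 2 K^{2}$)
$l = 136$ ($l = 135 + 1 = 136$)
$\left(-129 + l\right) + H{\left(x{\left(-5 \right)} \right)} = \left(-129 + 136\right) + \left(-5 - 5\right) \left(1 + 2 \left(-5 - 5\right)\right) = 7 - 10 \left(1 + 2 \left(-10\right)\right) = 7 - 10 \left(1 - 20\right) = 7 - -190 = 7 + 190 = 197$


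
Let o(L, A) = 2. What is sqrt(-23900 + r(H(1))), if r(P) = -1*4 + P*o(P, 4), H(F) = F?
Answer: I*sqrt(23902) ≈ 154.6*I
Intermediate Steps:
r(P) = -4 + 2*P (r(P) = -1*4 + P*2 = -4 + 2*P)
sqrt(-23900 + r(H(1))) = sqrt(-23900 + (-4 + 2*1)) = sqrt(-23900 + (-4 + 2)) = sqrt(-23900 - 2) = sqrt(-23902) = I*sqrt(23902)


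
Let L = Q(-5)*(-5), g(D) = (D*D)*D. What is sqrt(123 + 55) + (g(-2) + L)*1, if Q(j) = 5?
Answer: -33 + sqrt(178) ≈ -19.658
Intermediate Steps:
g(D) = D**3 (g(D) = D**2*D = D**3)
L = -25 (L = 5*(-5) = -25)
sqrt(123 + 55) + (g(-2) + L)*1 = sqrt(123 + 55) + ((-2)**3 - 25)*1 = sqrt(178) + (-8 - 25)*1 = sqrt(178) - 33*1 = sqrt(178) - 33 = -33 + sqrt(178)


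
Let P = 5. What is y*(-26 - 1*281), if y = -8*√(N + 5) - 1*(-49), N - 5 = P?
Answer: -15043 + 2456*√15 ≈ -5531.0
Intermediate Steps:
N = 10 (N = 5 + 5 = 10)
y = 49 - 8*√15 (y = -8*√(10 + 5) - 1*(-49) = -8*√15 + 49 = 49 - 8*√15 ≈ 18.016)
y*(-26 - 1*281) = (49 - 8*√15)*(-26 - 1*281) = (49 - 8*√15)*(-26 - 281) = (49 - 8*√15)*(-307) = -15043 + 2456*√15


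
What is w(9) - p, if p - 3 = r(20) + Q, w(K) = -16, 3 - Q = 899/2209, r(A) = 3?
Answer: -54326/2209 ≈ -24.593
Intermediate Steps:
Q = 5728/2209 (Q = 3 - 899/2209 = 5728/2209 ≈ 2.5930)
p = 18982/2209 (p = 3 + (3 + 5728/2209) = 3 + 12355/2209 = 18982/2209 ≈ 8.5930)
w(9) - p = -16 - 1*18982/2209 = -16 - 18982/2209 = -54326/2209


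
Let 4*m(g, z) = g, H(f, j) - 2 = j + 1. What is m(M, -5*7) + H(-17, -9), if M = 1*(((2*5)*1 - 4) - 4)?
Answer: -11/2 ≈ -5.5000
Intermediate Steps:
H(f, j) = 3 + j (H(f, j) = 2 + (j + 1) = 2 + (1 + j) = 3 + j)
M = 2 (M = 1*((10*1 - 4) - 4) = 1*((10 - 4) - 4) = 1*(6 - 4) = 1*2 = 2)
m(g, z) = g/4
m(M, -5*7) + H(-17, -9) = (¼)*2 + (3 - 9) = ½ - 6 = -11/2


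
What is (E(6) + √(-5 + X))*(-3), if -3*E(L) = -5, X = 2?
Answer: -5 - 3*I*√3 ≈ -5.0 - 5.1962*I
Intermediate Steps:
E(L) = 5/3 (E(L) = -⅓*(-5) = 5/3)
(E(6) + √(-5 + X))*(-3) = (5/3 + √(-5 + 2))*(-3) = (5/3 + √(-3))*(-3) = (5/3 + I*√3)*(-3) = -5 - 3*I*√3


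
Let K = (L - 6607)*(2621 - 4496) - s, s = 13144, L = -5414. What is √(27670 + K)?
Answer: 3*√2505989 ≈ 4749.1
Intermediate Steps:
K = 22526231 (K = (-5414 - 6607)*(2621 - 4496) - 1*13144 = -12021*(-1875) - 13144 = 22539375 - 13144 = 22526231)
√(27670 + K) = √(27670 + 22526231) = √22553901 = 3*√2505989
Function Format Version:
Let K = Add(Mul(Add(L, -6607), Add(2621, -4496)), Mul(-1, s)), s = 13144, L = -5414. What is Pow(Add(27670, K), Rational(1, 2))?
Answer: Mul(3, Pow(2505989, Rational(1, 2))) ≈ 4749.1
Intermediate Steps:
K = 22526231 (K = Add(Mul(Add(-5414, -6607), Add(2621, -4496)), Mul(-1, 13144)) = Add(Mul(-12021, -1875), -13144) = Add(22539375, -13144) = 22526231)
Pow(Add(27670, K), Rational(1, 2)) = Pow(Add(27670, 22526231), Rational(1, 2)) = Pow(22553901, Rational(1, 2)) = Mul(3, Pow(2505989, Rational(1, 2)))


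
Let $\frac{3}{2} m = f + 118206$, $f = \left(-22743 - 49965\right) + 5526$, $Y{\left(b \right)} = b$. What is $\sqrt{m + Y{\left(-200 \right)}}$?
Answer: $2 \sqrt{8454} \approx 183.89$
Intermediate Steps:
$f = -67182$ ($f = -72708 + 5526 = -67182$)
$m = 34016$ ($m = \frac{2 \left(-67182 + 118206\right)}{3} = \frac{2}{3} \cdot 51024 = 34016$)
$\sqrt{m + Y{\left(-200 \right)}} = \sqrt{34016 - 200} = \sqrt{33816} = 2 \sqrt{8454}$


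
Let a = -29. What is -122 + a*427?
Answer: -12505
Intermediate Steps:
-122 + a*427 = -122 - 29*427 = -122 - 12383 = -12505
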